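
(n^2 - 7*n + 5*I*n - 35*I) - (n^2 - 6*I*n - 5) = -7*n + 11*I*n + 5 - 35*I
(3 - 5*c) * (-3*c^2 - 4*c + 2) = 15*c^3 + 11*c^2 - 22*c + 6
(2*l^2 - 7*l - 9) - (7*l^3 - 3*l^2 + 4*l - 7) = -7*l^3 + 5*l^2 - 11*l - 2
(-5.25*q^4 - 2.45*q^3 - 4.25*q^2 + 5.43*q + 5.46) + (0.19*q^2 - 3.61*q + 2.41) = -5.25*q^4 - 2.45*q^3 - 4.06*q^2 + 1.82*q + 7.87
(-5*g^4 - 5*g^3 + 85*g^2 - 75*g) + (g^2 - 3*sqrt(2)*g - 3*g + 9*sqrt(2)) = -5*g^4 - 5*g^3 + 86*g^2 - 78*g - 3*sqrt(2)*g + 9*sqrt(2)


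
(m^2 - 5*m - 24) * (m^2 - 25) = m^4 - 5*m^3 - 49*m^2 + 125*m + 600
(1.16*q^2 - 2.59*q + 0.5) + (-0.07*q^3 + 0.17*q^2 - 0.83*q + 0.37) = -0.07*q^3 + 1.33*q^2 - 3.42*q + 0.87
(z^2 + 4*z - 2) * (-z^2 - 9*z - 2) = -z^4 - 13*z^3 - 36*z^2 + 10*z + 4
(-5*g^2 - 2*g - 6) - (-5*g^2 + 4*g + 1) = -6*g - 7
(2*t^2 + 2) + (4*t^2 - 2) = 6*t^2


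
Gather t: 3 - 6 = -3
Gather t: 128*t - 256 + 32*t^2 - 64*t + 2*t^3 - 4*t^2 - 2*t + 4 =2*t^3 + 28*t^2 + 62*t - 252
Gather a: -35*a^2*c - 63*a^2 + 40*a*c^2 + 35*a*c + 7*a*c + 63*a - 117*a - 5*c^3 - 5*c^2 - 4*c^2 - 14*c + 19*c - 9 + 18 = a^2*(-35*c - 63) + a*(40*c^2 + 42*c - 54) - 5*c^3 - 9*c^2 + 5*c + 9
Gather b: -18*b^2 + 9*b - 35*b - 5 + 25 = -18*b^2 - 26*b + 20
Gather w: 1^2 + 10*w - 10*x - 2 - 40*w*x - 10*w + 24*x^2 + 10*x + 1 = -40*w*x + 24*x^2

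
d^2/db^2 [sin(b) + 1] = -sin(b)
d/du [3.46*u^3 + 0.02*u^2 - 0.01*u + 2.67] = 10.38*u^2 + 0.04*u - 0.01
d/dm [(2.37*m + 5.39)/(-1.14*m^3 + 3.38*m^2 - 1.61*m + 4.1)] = (5.4036*m^3 + 10.4232*m^2 - 36.4364*m + 18.3949)/(1.2996*m^6 - 7.7064*m^5 + 15.0952*m^4 - 20.2316*m^3 + 30.3081*m^2 - 13.202*m + 16.81)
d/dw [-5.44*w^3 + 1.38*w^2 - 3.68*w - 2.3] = -16.32*w^2 + 2.76*w - 3.68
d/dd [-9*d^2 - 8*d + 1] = -18*d - 8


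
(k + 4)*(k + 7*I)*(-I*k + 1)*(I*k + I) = k^4 + 5*k^3 + 8*I*k^3 - 3*k^2 + 40*I*k^2 - 35*k + 32*I*k - 28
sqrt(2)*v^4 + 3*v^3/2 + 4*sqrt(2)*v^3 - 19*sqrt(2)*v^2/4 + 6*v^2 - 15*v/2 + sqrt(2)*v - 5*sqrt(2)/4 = (v - 1)*(v + 5)*(v + sqrt(2)/2)*(sqrt(2)*v + 1/2)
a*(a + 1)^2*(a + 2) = a^4 + 4*a^3 + 5*a^2 + 2*a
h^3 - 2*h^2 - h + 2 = (h - 2)*(h - 1)*(h + 1)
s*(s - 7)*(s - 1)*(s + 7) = s^4 - s^3 - 49*s^2 + 49*s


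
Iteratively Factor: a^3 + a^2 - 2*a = (a - 1)*(a^2 + 2*a) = (a - 1)*(a + 2)*(a)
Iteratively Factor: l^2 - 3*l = (l - 3)*(l)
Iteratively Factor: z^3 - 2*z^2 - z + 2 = (z - 1)*(z^2 - z - 2) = (z - 1)*(z + 1)*(z - 2)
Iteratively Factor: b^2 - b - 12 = (b + 3)*(b - 4)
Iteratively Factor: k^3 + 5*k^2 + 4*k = (k + 4)*(k^2 + k) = k*(k + 4)*(k + 1)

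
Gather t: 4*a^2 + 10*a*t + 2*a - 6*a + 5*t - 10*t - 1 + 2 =4*a^2 - 4*a + t*(10*a - 5) + 1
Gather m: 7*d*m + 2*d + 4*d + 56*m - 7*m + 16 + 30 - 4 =6*d + m*(7*d + 49) + 42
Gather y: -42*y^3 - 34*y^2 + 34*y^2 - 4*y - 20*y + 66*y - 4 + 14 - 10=-42*y^3 + 42*y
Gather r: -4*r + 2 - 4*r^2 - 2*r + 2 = -4*r^2 - 6*r + 4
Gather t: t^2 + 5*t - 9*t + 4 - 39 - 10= t^2 - 4*t - 45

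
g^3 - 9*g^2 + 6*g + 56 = (g - 7)*(g - 4)*(g + 2)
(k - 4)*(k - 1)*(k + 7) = k^3 + 2*k^2 - 31*k + 28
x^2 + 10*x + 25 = (x + 5)^2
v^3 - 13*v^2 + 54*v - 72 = (v - 6)*(v - 4)*(v - 3)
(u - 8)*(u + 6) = u^2 - 2*u - 48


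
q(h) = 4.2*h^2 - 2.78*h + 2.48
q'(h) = 8.4*h - 2.78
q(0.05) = 2.35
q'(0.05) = -2.36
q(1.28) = 5.80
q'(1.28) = 7.97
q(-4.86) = 115.19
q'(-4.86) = -43.60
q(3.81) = 52.86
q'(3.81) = 29.22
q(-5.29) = 134.72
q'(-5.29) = -47.22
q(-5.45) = 142.38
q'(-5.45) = -48.56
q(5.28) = 104.89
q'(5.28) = 41.57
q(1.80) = 11.08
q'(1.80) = 12.34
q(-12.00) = 640.64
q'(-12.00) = -103.58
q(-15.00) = 989.18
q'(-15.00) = -128.78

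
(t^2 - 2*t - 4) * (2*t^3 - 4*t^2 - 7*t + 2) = 2*t^5 - 8*t^4 - 7*t^3 + 32*t^2 + 24*t - 8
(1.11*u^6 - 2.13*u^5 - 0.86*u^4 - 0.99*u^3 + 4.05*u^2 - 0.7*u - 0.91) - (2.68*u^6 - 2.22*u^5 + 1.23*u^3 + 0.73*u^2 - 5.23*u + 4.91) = -1.57*u^6 + 0.0900000000000003*u^5 - 0.86*u^4 - 2.22*u^3 + 3.32*u^2 + 4.53*u - 5.82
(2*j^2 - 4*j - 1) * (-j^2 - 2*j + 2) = -2*j^4 + 13*j^2 - 6*j - 2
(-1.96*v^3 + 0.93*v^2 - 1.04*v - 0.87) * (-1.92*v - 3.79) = 3.7632*v^4 + 5.6428*v^3 - 1.5279*v^2 + 5.612*v + 3.2973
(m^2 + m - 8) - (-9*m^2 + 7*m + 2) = 10*m^2 - 6*m - 10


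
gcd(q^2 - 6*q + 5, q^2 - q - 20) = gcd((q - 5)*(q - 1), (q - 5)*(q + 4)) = q - 5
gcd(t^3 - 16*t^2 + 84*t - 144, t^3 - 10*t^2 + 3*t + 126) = t - 6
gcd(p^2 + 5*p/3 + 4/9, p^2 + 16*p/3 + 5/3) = p + 1/3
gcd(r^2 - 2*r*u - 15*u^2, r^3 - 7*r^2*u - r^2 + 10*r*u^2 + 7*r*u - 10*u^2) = r - 5*u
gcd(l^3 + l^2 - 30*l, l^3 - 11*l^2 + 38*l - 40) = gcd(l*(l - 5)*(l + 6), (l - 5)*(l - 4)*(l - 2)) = l - 5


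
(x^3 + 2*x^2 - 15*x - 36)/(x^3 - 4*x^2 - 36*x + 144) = (x^2 + 6*x + 9)/(x^2 - 36)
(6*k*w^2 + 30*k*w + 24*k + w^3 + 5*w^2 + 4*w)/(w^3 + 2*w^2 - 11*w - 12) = (6*k + w)/(w - 3)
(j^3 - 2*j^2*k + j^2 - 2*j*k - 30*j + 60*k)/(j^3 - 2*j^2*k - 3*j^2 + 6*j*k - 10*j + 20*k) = (j + 6)/(j + 2)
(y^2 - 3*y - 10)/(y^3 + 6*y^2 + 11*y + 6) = (y - 5)/(y^2 + 4*y + 3)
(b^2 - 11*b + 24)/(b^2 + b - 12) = (b - 8)/(b + 4)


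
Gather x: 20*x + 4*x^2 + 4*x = 4*x^2 + 24*x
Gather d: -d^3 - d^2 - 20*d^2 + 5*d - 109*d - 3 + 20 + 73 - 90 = -d^3 - 21*d^2 - 104*d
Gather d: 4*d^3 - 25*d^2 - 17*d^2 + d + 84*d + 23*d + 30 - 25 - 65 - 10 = 4*d^3 - 42*d^2 + 108*d - 70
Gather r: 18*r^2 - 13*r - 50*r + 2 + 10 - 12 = 18*r^2 - 63*r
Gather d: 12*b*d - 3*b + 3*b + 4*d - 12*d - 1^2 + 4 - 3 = d*(12*b - 8)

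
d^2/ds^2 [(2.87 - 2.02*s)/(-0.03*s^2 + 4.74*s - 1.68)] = ((19.3218 - 0.3636*s)*(0.03*s^2 - 4.74*s + 1.68) + (0.06*s - 4.74)*(0.12*s - 9.48)*(2.02*s - 2.87))/(0.03*s^2 - 4.74*s + 1.68)^3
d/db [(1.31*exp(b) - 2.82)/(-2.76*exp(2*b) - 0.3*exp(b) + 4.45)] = (3.6156*exp(2*b) - 15.5664*exp(b) + 4.9835)*exp(b)/(7.6176*exp(4*b) + 1.656*exp(3*b) - 24.474*exp(2*b) - 2.67*exp(b) + 19.8025)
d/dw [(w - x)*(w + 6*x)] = 2*w + 5*x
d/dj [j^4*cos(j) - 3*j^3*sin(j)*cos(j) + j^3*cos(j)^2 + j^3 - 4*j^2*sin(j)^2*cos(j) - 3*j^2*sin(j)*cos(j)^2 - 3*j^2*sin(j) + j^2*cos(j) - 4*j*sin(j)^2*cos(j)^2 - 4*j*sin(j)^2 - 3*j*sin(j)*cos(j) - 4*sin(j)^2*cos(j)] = -j^4*sin(j) - j^3*sin(2*j) + 4*j^3*cos(j) - 3*j^3*cos(2*j) - 9*j^2*sin(2*j)/2 - 3*j^2*sin(3*j) - 15*j^2*cos(j)/4 + 3*j^2*cos(2*j)/2 - 9*j^2*cos(3*j)/4 + 9*j^2/2 - 15*j*sin(j)/2 - 4*j*sin(2*j) - 3*j*sin(3*j)/2 - 2*j*sin(4*j) - 3*j*cos(2*j) + 2*j*cos(3*j) + sin(j) - 3*sin(2*j)/2 - 3*sin(3*j) + cos(2*j)^2 + 2*cos(2*j) - 3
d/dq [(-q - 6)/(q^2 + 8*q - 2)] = (-q^2 - 8*q + 2*(q + 4)*(q + 6) + 2)/(q^2 + 8*q - 2)^2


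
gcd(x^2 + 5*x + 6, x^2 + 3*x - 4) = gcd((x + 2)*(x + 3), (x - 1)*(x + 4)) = 1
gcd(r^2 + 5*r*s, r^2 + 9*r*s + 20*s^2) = r + 5*s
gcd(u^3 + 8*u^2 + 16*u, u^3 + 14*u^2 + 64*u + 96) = u^2 + 8*u + 16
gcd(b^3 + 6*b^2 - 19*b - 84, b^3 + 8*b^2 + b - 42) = b^2 + 10*b + 21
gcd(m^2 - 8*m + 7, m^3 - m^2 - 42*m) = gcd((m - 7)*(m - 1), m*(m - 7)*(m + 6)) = m - 7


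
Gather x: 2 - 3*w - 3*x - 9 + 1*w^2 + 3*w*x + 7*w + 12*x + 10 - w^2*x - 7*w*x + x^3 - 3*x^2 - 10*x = w^2 + 4*w + x^3 - 3*x^2 + x*(-w^2 - 4*w - 1) + 3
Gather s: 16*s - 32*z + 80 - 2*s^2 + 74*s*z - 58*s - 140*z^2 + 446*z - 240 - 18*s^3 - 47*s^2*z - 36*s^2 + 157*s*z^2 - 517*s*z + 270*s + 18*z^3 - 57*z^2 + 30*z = -18*s^3 + s^2*(-47*z - 38) + s*(157*z^2 - 443*z + 228) + 18*z^3 - 197*z^2 + 444*z - 160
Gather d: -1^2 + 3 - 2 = 0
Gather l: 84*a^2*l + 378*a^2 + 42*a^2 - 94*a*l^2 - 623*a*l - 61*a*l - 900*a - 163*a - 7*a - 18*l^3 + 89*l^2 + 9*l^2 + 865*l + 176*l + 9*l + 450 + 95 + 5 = 420*a^2 - 1070*a - 18*l^3 + l^2*(98 - 94*a) + l*(84*a^2 - 684*a + 1050) + 550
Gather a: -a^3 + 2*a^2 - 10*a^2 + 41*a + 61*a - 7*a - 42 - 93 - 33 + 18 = -a^3 - 8*a^2 + 95*a - 150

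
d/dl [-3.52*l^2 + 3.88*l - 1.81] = 3.88 - 7.04*l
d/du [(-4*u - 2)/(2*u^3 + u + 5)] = 2*(-4*u^3 - 2*u + (2*u + 1)*(6*u^2 + 1) - 10)/(2*u^3 + u + 5)^2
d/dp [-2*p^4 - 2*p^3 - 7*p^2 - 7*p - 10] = -8*p^3 - 6*p^2 - 14*p - 7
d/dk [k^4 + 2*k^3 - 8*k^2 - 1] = 2*k*(2*k^2 + 3*k - 8)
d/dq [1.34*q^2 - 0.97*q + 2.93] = 2.68*q - 0.97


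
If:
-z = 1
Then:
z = -1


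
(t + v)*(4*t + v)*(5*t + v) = 20*t^3 + 29*t^2*v + 10*t*v^2 + v^3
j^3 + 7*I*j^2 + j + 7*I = (j - I)*(j + I)*(j + 7*I)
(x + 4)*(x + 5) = x^2 + 9*x + 20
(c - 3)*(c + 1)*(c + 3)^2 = c^4 + 4*c^3 - 6*c^2 - 36*c - 27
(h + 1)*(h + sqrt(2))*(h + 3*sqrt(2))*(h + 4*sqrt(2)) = h^4 + h^3 + 8*sqrt(2)*h^3 + 8*sqrt(2)*h^2 + 38*h^2 + 24*sqrt(2)*h + 38*h + 24*sqrt(2)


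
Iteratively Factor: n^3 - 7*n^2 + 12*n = (n)*(n^2 - 7*n + 12) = n*(n - 4)*(n - 3)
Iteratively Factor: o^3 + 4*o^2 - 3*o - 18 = (o + 3)*(o^2 + o - 6) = (o - 2)*(o + 3)*(o + 3)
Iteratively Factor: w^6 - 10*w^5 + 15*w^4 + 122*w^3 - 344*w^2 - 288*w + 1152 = (w - 3)*(w^5 - 7*w^4 - 6*w^3 + 104*w^2 - 32*w - 384) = (w - 4)*(w - 3)*(w^4 - 3*w^3 - 18*w^2 + 32*w + 96) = (w - 4)*(w - 3)*(w + 3)*(w^3 - 6*w^2 + 32) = (w - 4)^2*(w - 3)*(w + 3)*(w^2 - 2*w - 8) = (w - 4)^2*(w - 3)*(w + 2)*(w + 3)*(w - 4)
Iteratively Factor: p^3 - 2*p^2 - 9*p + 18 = (p + 3)*(p^2 - 5*p + 6) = (p - 2)*(p + 3)*(p - 3)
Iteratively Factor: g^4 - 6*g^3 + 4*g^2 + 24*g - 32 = (g + 2)*(g^3 - 8*g^2 + 20*g - 16) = (g - 4)*(g + 2)*(g^2 - 4*g + 4) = (g - 4)*(g - 2)*(g + 2)*(g - 2)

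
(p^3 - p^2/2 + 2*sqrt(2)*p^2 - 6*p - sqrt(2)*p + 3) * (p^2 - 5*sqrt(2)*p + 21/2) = p^5 - 3*sqrt(2)*p^4 - p^4/2 - 31*p^3/2 + 3*sqrt(2)*p^3/2 + 31*p^2/4 + 51*sqrt(2)*p^2 - 63*p - 51*sqrt(2)*p/2 + 63/2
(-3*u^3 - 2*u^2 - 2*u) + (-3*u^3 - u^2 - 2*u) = -6*u^3 - 3*u^2 - 4*u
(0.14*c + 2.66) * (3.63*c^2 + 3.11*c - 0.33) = 0.5082*c^3 + 10.0912*c^2 + 8.2264*c - 0.8778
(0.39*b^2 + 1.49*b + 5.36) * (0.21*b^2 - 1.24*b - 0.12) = 0.0819*b^4 - 0.1707*b^3 - 0.7688*b^2 - 6.8252*b - 0.6432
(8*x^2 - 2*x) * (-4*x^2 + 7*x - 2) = -32*x^4 + 64*x^3 - 30*x^2 + 4*x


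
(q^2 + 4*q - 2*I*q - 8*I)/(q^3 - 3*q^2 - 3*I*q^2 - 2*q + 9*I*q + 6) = (q + 4)/(q^2 - q*(3 + I) + 3*I)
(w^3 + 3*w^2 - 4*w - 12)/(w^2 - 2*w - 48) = (-w^3 - 3*w^2 + 4*w + 12)/(-w^2 + 2*w + 48)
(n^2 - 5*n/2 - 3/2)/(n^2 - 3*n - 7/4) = 2*(n - 3)/(2*n - 7)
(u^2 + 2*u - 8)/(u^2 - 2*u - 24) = (u - 2)/(u - 6)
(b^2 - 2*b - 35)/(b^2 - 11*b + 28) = (b + 5)/(b - 4)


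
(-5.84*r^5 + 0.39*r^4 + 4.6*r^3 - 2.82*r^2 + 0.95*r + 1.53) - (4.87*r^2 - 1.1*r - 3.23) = -5.84*r^5 + 0.39*r^4 + 4.6*r^3 - 7.69*r^2 + 2.05*r + 4.76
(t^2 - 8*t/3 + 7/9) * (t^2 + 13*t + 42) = t^4 + 31*t^3/3 + 73*t^2/9 - 917*t/9 + 98/3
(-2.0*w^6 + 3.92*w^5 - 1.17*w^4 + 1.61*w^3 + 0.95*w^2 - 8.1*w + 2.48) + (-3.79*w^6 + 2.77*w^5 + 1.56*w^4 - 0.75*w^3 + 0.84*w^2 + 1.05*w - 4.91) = -5.79*w^6 + 6.69*w^5 + 0.39*w^4 + 0.86*w^3 + 1.79*w^2 - 7.05*w - 2.43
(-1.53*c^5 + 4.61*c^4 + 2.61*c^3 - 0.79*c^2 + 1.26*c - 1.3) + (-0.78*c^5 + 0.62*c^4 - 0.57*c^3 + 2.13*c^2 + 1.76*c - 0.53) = -2.31*c^5 + 5.23*c^4 + 2.04*c^3 + 1.34*c^2 + 3.02*c - 1.83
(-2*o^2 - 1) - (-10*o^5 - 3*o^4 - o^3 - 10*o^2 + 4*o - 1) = 10*o^5 + 3*o^4 + o^3 + 8*o^2 - 4*o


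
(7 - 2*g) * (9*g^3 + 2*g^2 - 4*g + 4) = -18*g^4 + 59*g^3 + 22*g^2 - 36*g + 28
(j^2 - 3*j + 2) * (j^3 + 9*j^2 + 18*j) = j^5 + 6*j^4 - 7*j^3 - 36*j^2 + 36*j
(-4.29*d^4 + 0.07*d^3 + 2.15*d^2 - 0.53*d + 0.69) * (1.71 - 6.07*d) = 26.0403*d^5 - 7.7608*d^4 - 12.9308*d^3 + 6.8936*d^2 - 5.0946*d + 1.1799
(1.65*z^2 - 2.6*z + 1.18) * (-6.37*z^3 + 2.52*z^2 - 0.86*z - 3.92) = -10.5105*z^5 + 20.72*z^4 - 15.4876*z^3 - 1.2584*z^2 + 9.1772*z - 4.6256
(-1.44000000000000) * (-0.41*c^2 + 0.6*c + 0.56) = 0.5904*c^2 - 0.864*c - 0.8064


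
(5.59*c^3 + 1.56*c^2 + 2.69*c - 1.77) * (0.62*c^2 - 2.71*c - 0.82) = 3.4658*c^5 - 14.1817*c^4 - 7.1436*c^3 - 9.6665*c^2 + 2.5909*c + 1.4514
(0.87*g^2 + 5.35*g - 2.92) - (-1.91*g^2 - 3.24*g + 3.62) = 2.78*g^2 + 8.59*g - 6.54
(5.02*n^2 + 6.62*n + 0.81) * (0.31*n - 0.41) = 1.5562*n^3 - 0.00599999999999978*n^2 - 2.4631*n - 0.3321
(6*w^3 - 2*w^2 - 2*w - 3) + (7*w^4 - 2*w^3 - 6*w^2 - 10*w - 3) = 7*w^4 + 4*w^3 - 8*w^2 - 12*w - 6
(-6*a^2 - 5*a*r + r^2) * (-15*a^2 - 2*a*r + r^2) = 90*a^4 + 87*a^3*r - 11*a^2*r^2 - 7*a*r^3 + r^4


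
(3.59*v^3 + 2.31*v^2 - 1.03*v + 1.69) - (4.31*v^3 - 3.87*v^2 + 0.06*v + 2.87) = -0.72*v^3 + 6.18*v^2 - 1.09*v - 1.18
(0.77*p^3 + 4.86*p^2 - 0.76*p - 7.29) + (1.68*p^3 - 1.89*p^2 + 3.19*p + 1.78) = 2.45*p^3 + 2.97*p^2 + 2.43*p - 5.51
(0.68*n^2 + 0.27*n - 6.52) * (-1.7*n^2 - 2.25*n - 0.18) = -1.156*n^4 - 1.989*n^3 + 10.3541*n^2 + 14.6214*n + 1.1736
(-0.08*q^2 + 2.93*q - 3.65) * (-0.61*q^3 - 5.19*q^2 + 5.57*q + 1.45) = 0.0488*q^5 - 1.3721*q^4 - 13.4258*q^3 + 35.1476*q^2 - 16.082*q - 5.2925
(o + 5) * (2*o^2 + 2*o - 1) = 2*o^3 + 12*o^2 + 9*o - 5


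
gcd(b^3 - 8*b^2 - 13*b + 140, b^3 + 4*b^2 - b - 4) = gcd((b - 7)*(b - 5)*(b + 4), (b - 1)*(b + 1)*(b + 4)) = b + 4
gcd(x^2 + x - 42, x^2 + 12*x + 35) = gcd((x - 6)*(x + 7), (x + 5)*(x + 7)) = x + 7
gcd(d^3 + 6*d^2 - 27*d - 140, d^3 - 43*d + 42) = d + 7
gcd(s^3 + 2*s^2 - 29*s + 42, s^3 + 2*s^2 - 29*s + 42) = s^3 + 2*s^2 - 29*s + 42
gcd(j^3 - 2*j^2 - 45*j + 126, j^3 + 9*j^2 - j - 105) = j^2 + 4*j - 21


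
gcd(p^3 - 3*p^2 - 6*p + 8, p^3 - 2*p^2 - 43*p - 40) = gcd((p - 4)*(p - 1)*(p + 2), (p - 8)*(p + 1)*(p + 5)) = 1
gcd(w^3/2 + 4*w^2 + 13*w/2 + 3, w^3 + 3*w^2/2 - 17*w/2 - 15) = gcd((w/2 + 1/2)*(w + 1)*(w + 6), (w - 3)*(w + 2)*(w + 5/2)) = 1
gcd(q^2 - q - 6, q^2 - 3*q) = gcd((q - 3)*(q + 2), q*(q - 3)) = q - 3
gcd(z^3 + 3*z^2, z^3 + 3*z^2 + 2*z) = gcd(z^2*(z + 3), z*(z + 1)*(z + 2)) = z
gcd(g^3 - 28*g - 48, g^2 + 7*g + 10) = g + 2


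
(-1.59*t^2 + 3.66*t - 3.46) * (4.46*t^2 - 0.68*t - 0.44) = -7.0914*t^4 + 17.4048*t^3 - 17.2208*t^2 + 0.7424*t + 1.5224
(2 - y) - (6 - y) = -4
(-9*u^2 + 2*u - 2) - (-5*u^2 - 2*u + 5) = -4*u^2 + 4*u - 7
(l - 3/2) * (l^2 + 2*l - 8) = l^3 + l^2/2 - 11*l + 12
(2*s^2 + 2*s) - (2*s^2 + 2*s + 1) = -1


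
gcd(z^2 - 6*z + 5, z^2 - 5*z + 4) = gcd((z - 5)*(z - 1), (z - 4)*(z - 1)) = z - 1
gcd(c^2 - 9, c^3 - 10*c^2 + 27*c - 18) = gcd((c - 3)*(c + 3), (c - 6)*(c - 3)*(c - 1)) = c - 3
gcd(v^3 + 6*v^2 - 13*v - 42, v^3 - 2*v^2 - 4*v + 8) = v + 2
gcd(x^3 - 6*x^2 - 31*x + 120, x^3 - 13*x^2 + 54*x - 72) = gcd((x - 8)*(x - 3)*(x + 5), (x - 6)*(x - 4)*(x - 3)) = x - 3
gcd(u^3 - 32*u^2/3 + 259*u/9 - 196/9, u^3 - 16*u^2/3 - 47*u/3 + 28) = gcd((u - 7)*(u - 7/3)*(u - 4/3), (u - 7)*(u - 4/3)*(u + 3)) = u^2 - 25*u/3 + 28/3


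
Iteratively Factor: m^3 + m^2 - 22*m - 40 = (m + 2)*(m^2 - m - 20) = (m + 2)*(m + 4)*(m - 5)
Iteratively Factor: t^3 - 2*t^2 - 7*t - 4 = (t + 1)*(t^2 - 3*t - 4) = (t - 4)*(t + 1)*(t + 1)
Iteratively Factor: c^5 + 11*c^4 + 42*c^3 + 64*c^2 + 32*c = (c + 4)*(c^4 + 7*c^3 + 14*c^2 + 8*c) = (c + 4)^2*(c^3 + 3*c^2 + 2*c) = (c + 1)*(c + 4)^2*(c^2 + 2*c) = c*(c + 1)*(c + 4)^2*(c + 2)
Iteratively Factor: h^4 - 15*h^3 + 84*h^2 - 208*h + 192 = (h - 3)*(h^3 - 12*h^2 + 48*h - 64) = (h - 4)*(h - 3)*(h^2 - 8*h + 16) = (h - 4)^2*(h - 3)*(h - 4)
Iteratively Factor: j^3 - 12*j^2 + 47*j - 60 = (j - 4)*(j^2 - 8*j + 15) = (j - 4)*(j - 3)*(j - 5)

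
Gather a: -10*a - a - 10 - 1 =-11*a - 11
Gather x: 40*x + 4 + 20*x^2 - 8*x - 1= 20*x^2 + 32*x + 3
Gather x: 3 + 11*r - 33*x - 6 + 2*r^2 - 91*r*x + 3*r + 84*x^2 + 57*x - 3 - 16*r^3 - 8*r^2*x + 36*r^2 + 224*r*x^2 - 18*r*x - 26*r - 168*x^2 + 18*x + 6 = -16*r^3 + 38*r^2 - 12*r + x^2*(224*r - 84) + x*(-8*r^2 - 109*r + 42)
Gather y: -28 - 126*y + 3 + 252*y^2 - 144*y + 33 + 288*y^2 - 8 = 540*y^2 - 270*y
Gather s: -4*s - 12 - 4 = -4*s - 16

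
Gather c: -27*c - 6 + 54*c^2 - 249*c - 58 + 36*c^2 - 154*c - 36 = 90*c^2 - 430*c - 100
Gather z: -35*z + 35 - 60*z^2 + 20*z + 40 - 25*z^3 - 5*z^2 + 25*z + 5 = -25*z^3 - 65*z^2 + 10*z + 80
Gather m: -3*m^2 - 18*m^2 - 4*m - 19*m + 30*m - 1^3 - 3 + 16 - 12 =-21*m^2 + 7*m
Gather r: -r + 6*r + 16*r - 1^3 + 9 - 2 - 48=21*r - 42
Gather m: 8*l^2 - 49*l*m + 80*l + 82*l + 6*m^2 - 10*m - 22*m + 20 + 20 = 8*l^2 + 162*l + 6*m^2 + m*(-49*l - 32) + 40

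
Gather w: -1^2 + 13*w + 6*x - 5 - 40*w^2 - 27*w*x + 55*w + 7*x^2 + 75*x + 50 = -40*w^2 + w*(68 - 27*x) + 7*x^2 + 81*x + 44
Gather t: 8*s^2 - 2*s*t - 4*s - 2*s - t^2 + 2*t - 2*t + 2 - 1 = 8*s^2 - 2*s*t - 6*s - t^2 + 1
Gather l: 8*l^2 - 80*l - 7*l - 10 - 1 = 8*l^2 - 87*l - 11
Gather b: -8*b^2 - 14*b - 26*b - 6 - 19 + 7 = -8*b^2 - 40*b - 18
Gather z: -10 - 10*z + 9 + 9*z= -z - 1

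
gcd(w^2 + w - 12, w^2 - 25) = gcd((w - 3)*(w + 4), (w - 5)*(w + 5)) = 1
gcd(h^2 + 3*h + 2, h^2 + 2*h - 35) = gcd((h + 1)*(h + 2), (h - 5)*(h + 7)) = 1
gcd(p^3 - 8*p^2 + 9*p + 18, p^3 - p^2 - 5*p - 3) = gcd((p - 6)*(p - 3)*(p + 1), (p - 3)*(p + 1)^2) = p^2 - 2*p - 3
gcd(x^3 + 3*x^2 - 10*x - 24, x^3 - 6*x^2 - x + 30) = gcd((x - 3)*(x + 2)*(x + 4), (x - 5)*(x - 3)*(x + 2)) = x^2 - x - 6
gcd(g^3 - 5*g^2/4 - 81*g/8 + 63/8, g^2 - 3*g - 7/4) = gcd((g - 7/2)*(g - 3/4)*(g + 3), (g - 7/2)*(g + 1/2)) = g - 7/2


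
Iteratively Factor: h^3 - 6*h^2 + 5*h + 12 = (h - 3)*(h^2 - 3*h - 4) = (h - 3)*(h + 1)*(h - 4)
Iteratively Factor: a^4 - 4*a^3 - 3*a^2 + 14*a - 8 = (a - 1)*(a^3 - 3*a^2 - 6*a + 8) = (a - 4)*(a - 1)*(a^2 + a - 2) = (a - 4)*(a - 1)*(a + 2)*(a - 1)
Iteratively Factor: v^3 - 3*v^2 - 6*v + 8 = (v + 2)*(v^2 - 5*v + 4) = (v - 1)*(v + 2)*(v - 4)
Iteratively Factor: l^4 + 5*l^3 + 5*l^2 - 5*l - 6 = (l + 3)*(l^3 + 2*l^2 - l - 2) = (l + 1)*(l + 3)*(l^2 + l - 2) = (l - 1)*(l + 1)*(l + 3)*(l + 2)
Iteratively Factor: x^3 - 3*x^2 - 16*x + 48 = (x - 3)*(x^2 - 16) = (x - 3)*(x + 4)*(x - 4)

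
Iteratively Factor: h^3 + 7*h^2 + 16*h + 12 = (h + 3)*(h^2 + 4*h + 4) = (h + 2)*(h + 3)*(h + 2)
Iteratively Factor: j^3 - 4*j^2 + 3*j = (j - 1)*(j^2 - 3*j) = (j - 3)*(j - 1)*(j)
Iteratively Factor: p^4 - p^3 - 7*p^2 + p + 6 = (p - 3)*(p^3 + 2*p^2 - p - 2) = (p - 3)*(p + 1)*(p^2 + p - 2) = (p - 3)*(p + 1)*(p + 2)*(p - 1)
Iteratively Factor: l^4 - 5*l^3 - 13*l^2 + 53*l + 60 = (l + 3)*(l^3 - 8*l^2 + 11*l + 20) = (l - 5)*(l + 3)*(l^2 - 3*l - 4) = (l - 5)*(l + 1)*(l + 3)*(l - 4)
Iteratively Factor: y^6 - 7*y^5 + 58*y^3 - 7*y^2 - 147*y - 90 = (y - 3)*(y^5 - 4*y^4 - 12*y^3 + 22*y^2 + 59*y + 30) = (y - 5)*(y - 3)*(y^4 + y^3 - 7*y^2 - 13*y - 6) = (y - 5)*(y - 3)*(y + 1)*(y^3 - 7*y - 6) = (y - 5)*(y - 3)*(y + 1)^2*(y^2 - y - 6) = (y - 5)*(y - 3)*(y + 1)^2*(y + 2)*(y - 3)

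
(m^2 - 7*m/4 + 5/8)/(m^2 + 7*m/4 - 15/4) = (m - 1/2)/(m + 3)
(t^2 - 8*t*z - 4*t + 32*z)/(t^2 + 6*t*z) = (t^2 - 8*t*z - 4*t + 32*z)/(t*(t + 6*z))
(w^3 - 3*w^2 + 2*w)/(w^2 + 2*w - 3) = w*(w - 2)/(w + 3)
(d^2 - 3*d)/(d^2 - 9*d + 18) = d/(d - 6)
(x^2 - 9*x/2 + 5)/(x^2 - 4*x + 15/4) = 2*(x - 2)/(2*x - 3)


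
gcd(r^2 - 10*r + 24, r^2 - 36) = r - 6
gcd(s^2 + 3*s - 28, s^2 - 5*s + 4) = s - 4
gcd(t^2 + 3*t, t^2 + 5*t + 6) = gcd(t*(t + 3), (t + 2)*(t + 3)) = t + 3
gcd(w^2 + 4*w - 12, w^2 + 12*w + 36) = w + 6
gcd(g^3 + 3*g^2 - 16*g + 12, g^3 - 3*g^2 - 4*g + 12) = g - 2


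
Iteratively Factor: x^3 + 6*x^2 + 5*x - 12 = (x + 3)*(x^2 + 3*x - 4) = (x - 1)*(x + 3)*(x + 4)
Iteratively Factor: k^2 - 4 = (k - 2)*(k + 2)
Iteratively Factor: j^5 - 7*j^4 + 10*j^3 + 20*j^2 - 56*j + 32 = (j - 2)*(j^4 - 5*j^3 + 20*j - 16) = (j - 2)^2*(j^3 - 3*j^2 - 6*j + 8) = (j - 4)*(j - 2)^2*(j^2 + j - 2) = (j - 4)*(j - 2)^2*(j - 1)*(j + 2)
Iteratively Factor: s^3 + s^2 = (s)*(s^2 + s) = s*(s + 1)*(s)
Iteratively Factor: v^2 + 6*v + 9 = (v + 3)*(v + 3)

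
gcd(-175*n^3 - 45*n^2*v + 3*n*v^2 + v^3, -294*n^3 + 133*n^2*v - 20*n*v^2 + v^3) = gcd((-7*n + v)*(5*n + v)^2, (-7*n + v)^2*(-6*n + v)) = -7*n + v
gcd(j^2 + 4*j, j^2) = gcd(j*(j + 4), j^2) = j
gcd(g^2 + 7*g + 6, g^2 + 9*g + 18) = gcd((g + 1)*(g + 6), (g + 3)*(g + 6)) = g + 6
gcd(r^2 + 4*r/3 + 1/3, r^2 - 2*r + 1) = 1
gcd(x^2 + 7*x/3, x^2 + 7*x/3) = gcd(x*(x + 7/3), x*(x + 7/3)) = x^2 + 7*x/3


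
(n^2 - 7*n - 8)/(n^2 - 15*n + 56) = (n + 1)/(n - 7)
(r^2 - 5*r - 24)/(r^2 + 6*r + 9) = (r - 8)/(r + 3)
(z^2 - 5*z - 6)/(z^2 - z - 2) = (z - 6)/(z - 2)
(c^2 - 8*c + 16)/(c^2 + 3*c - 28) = (c - 4)/(c + 7)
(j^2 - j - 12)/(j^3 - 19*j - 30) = (j - 4)/(j^2 - 3*j - 10)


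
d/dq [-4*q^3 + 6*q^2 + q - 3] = -12*q^2 + 12*q + 1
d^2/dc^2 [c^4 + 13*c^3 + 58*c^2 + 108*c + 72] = 12*c^2 + 78*c + 116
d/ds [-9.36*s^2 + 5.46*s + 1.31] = 5.46 - 18.72*s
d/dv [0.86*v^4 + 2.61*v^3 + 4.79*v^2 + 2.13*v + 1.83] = 3.44*v^3 + 7.83*v^2 + 9.58*v + 2.13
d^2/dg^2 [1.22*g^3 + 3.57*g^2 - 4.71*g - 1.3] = 7.32*g + 7.14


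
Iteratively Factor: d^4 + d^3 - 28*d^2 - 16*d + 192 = (d - 3)*(d^3 + 4*d^2 - 16*d - 64) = (d - 3)*(d + 4)*(d^2 - 16) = (d - 3)*(d + 4)^2*(d - 4)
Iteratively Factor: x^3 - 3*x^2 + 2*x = (x - 1)*(x^2 - 2*x) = x*(x - 1)*(x - 2)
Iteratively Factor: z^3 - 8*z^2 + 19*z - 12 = (z - 3)*(z^2 - 5*z + 4) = (z - 4)*(z - 3)*(z - 1)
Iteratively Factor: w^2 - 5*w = (w)*(w - 5)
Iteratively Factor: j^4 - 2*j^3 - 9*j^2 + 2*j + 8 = (j + 1)*(j^3 - 3*j^2 - 6*j + 8) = (j - 4)*(j + 1)*(j^2 + j - 2) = (j - 4)*(j + 1)*(j + 2)*(j - 1)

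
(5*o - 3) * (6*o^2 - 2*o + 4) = 30*o^3 - 28*o^2 + 26*o - 12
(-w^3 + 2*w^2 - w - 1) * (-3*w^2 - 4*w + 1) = 3*w^5 - 2*w^4 - 6*w^3 + 9*w^2 + 3*w - 1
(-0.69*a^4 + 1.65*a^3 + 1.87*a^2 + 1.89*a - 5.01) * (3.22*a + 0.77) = -2.2218*a^5 + 4.7817*a^4 + 7.2919*a^3 + 7.5257*a^2 - 14.6769*a - 3.8577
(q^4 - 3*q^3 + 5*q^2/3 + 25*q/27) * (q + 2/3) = q^5 - 7*q^4/3 - q^3/3 + 55*q^2/27 + 50*q/81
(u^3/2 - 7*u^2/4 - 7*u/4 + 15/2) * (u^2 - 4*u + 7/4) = u^5/2 - 15*u^4/4 + 49*u^3/8 + 183*u^2/16 - 529*u/16 + 105/8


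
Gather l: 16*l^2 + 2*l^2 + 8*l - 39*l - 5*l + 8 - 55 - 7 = 18*l^2 - 36*l - 54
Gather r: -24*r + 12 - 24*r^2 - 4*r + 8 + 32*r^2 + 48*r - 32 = 8*r^2 + 20*r - 12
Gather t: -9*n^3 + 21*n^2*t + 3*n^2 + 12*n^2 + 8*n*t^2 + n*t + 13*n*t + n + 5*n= -9*n^3 + 15*n^2 + 8*n*t^2 + 6*n + t*(21*n^2 + 14*n)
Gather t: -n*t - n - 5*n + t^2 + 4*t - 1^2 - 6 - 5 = -6*n + t^2 + t*(4 - n) - 12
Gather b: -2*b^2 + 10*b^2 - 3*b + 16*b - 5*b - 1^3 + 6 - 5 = 8*b^2 + 8*b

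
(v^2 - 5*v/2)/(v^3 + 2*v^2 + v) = (v - 5/2)/(v^2 + 2*v + 1)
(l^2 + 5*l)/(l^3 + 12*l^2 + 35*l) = 1/(l + 7)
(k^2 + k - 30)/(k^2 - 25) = (k + 6)/(k + 5)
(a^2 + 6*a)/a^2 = (a + 6)/a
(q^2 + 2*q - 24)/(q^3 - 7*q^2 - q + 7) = (q^2 + 2*q - 24)/(q^3 - 7*q^2 - q + 7)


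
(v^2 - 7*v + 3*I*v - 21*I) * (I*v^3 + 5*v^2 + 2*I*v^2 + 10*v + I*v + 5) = I*v^5 + 2*v^4 - 5*I*v^4 - 10*v^3 + 2*I*v^3 - 26*v^2 - 82*I*v^2 - 14*v - 195*I*v - 105*I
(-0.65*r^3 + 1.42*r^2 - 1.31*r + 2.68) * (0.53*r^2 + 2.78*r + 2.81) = -0.3445*r^5 - 1.0544*r^4 + 1.4268*r^3 + 1.7688*r^2 + 3.7693*r + 7.5308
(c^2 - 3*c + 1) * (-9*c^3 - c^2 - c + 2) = -9*c^5 + 26*c^4 - 7*c^3 + 4*c^2 - 7*c + 2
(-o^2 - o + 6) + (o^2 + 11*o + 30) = 10*o + 36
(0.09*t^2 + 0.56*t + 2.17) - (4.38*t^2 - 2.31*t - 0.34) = -4.29*t^2 + 2.87*t + 2.51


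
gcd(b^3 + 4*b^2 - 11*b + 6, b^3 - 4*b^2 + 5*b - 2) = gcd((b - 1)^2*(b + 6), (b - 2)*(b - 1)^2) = b^2 - 2*b + 1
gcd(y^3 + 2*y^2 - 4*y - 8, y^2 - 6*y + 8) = y - 2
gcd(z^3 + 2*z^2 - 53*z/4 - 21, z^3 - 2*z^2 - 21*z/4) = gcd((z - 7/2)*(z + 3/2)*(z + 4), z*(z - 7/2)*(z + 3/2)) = z^2 - 2*z - 21/4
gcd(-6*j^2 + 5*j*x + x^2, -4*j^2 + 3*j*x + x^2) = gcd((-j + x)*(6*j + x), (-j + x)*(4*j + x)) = -j + x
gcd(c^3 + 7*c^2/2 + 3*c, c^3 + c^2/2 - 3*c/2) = c^2 + 3*c/2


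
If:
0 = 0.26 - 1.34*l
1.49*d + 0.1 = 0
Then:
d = -0.07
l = 0.19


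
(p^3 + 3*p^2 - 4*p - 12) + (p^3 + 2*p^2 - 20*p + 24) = 2*p^3 + 5*p^2 - 24*p + 12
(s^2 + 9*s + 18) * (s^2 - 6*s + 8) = s^4 + 3*s^3 - 28*s^2 - 36*s + 144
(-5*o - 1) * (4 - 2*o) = 10*o^2 - 18*o - 4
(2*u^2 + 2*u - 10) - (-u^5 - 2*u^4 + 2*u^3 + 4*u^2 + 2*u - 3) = u^5 + 2*u^4 - 2*u^3 - 2*u^2 - 7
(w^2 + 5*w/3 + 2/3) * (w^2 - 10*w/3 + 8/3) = w^4 - 5*w^3/3 - 20*w^2/9 + 20*w/9 + 16/9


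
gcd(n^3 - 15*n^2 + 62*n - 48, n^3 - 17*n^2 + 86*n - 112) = n - 8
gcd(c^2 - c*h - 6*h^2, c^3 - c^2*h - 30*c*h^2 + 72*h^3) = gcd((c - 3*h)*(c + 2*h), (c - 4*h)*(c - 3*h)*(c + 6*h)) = c - 3*h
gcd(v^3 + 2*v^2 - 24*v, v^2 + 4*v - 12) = v + 6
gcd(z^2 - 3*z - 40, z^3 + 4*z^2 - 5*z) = z + 5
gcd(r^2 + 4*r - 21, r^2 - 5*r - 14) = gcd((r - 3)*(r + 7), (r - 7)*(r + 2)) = 1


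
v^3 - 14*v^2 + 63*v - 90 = (v - 6)*(v - 5)*(v - 3)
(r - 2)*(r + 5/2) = r^2 + r/2 - 5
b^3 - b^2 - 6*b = b*(b - 3)*(b + 2)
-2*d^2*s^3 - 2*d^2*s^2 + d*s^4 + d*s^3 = s^2*(-2*d + s)*(d*s + d)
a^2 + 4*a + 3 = (a + 1)*(a + 3)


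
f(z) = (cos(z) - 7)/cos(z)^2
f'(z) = 2*(cos(z) - 7)*sin(z)/cos(z)^3 - sin(z)/cos(z)^2 = (cos(z) - 14)*sin(z)/cos(z)^3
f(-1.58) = -82748.20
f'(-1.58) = -17969246.89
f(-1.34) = -129.40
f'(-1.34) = 1119.96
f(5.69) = -8.98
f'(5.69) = 12.92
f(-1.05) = -26.26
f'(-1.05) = 95.08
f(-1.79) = -152.64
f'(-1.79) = -1349.62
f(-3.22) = -8.05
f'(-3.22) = 1.19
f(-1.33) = -118.89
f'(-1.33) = 985.41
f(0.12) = -6.09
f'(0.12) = -1.59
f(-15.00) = -13.45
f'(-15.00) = -21.89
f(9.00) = -9.53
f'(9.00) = 8.12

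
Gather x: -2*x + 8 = 8 - 2*x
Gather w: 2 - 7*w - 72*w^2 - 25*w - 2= -72*w^2 - 32*w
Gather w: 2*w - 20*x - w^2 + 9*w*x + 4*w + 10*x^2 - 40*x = -w^2 + w*(9*x + 6) + 10*x^2 - 60*x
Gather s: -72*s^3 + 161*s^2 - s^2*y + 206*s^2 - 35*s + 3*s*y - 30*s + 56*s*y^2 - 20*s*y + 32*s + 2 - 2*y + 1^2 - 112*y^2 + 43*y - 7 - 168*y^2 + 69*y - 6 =-72*s^3 + s^2*(367 - y) + s*(56*y^2 - 17*y - 33) - 280*y^2 + 110*y - 10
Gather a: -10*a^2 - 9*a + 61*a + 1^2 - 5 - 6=-10*a^2 + 52*a - 10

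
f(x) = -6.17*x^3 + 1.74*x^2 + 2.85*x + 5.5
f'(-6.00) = -684.39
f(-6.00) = 1383.76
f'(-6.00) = -684.39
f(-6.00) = 1383.76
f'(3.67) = -233.69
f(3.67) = -265.59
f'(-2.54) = -125.41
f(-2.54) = 110.59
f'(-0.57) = -5.15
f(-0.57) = 5.58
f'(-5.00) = -477.30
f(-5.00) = 806.00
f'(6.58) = -775.67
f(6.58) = -1658.18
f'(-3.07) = -182.29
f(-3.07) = 191.68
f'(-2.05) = -82.07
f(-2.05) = 60.13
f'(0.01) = 2.88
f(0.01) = 5.53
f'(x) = -18.51*x^2 + 3.48*x + 2.85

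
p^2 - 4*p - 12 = (p - 6)*(p + 2)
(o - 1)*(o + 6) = o^2 + 5*o - 6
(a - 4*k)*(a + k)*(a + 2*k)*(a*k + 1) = a^4*k - a^3*k^2 + a^3 - 10*a^2*k^3 - a^2*k - 8*a*k^4 - 10*a*k^2 - 8*k^3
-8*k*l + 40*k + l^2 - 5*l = (-8*k + l)*(l - 5)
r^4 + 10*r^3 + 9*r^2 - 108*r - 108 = (r - 3)*(r + 1)*(r + 6)^2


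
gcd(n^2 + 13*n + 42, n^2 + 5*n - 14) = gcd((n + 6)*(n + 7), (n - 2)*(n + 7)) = n + 7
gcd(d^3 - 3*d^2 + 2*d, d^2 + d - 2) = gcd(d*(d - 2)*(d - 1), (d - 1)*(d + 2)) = d - 1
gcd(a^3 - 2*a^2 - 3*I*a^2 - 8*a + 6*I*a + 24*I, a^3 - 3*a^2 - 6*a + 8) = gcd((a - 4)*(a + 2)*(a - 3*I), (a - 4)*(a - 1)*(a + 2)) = a^2 - 2*a - 8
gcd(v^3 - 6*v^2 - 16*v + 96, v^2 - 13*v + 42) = v - 6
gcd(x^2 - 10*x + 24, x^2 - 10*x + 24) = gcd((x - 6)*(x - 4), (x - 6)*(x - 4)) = x^2 - 10*x + 24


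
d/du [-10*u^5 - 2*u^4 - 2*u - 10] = -50*u^4 - 8*u^3 - 2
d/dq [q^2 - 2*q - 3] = 2*q - 2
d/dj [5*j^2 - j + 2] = 10*j - 1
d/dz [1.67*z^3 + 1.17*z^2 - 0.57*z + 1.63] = 5.01*z^2 + 2.34*z - 0.57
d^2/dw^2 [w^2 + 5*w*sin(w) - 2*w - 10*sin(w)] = -5*w*sin(w) + 10*sqrt(2)*sin(w + pi/4) + 2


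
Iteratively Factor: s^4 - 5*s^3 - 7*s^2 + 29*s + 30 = (s - 5)*(s^3 - 7*s - 6) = (s - 5)*(s - 3)*(s^2 + 3*s + 2) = (s - 5)*(s - 3)*(s + 1)*(s + 2)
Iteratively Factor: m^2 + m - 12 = (m - 3)*(m + 4)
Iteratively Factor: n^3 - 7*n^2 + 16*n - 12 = (n - 2)*(n^2 - 5*n + 6) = (n - 3)*(n - 2)*(n - 2)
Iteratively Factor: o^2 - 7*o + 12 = (o - 4)*(o - 3)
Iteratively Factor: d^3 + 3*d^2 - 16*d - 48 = (d + 4)*(d^2 - d - 12) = (d - 4)*(d + 4)*(d + 3)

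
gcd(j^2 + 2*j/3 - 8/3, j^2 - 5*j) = 1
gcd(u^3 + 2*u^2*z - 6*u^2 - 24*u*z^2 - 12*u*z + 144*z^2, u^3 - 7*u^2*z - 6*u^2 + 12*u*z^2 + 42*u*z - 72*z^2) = -u^2 + 4*u*z + 6*u - 24*z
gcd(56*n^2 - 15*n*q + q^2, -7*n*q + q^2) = -7*n + q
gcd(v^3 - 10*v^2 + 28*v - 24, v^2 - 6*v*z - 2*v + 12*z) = v - 2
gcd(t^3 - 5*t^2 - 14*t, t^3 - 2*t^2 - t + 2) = 1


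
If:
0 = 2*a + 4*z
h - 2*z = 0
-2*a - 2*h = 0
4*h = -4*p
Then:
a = -2*z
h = 2*z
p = -2*z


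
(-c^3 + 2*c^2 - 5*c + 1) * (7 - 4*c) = 4*c^4 - 15*c^3 + 34*c^2 - 39*c + 7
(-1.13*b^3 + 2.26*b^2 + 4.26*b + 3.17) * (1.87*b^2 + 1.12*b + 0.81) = -2.1131*b^5 + 2.9606*b^4 + 9.5821*b^3 + 12.5297*b^2 + 7.001*b + 2.5677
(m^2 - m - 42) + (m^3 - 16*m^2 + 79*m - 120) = m^3 - 15*m^2 + 78*m - 162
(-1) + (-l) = -l - 1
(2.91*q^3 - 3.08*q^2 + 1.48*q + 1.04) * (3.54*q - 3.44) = 10.3014*q^4 - 20.9136*q^3 + 15.8344*q^2 - 1.4096*q - 3.5776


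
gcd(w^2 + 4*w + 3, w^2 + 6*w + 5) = w + 1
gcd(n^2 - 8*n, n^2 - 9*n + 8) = n - 8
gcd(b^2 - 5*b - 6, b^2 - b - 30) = b - 6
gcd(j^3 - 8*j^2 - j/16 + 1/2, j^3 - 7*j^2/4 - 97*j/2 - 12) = j^2 - 31*j/4 - 2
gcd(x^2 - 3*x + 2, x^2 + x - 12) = 1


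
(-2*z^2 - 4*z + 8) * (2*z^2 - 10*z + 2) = -4*z^4 + 12*z^3 + 52*z^2 - 88*z + 16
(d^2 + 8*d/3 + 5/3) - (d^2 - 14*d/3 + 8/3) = 22*d/3 - 1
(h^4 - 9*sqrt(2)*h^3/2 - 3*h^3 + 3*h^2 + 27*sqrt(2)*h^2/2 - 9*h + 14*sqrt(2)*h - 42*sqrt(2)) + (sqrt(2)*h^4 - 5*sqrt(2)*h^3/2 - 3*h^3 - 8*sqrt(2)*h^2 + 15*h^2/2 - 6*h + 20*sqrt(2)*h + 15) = h^4 + sqrt(2)*h^4 - 7*sqrt(2)*h^3 - 6*h^3 + 11*sqrt(2)*h^2/2 + 21*h^2/2 - 15*h + 34*sqrt(2)*h - 42*sqrt(2) + 15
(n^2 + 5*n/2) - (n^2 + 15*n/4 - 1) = 1 - 5*n/4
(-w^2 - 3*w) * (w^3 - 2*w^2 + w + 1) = -w^5 - w^4 + 5*w^3 - 4*w^2 - 3*w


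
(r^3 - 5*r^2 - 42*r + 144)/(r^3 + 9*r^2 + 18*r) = (r^2 - 11*r + 24)/(r*(r + 3))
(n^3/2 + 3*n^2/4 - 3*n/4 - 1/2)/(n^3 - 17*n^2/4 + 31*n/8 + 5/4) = 2*(2*n^3 + 3*n^2 - 3*n - 2)/(8*n^3 - 34*n^2 + 31*n + 10)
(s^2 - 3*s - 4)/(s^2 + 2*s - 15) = (s^2 - 3*s - 4)/(s^2 + 2*s - 15)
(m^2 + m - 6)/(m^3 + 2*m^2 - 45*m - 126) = (m - 2)/(m^2 - m - 42)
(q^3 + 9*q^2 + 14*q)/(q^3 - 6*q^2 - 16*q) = (q + 7)/(q - 8)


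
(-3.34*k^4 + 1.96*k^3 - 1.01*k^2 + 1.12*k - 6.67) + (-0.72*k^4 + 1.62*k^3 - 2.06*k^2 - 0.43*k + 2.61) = -4.06*k^4 + 3.58*k^3 - 3.07*k^2 + 0.69*k - 4.06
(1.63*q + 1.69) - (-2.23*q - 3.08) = 3.86*q + 4.77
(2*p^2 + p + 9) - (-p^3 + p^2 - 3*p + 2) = p^3 + p^2 + 4*p + 7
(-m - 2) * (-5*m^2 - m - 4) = 5*m^3 + 11*m^2 + 6*m + 8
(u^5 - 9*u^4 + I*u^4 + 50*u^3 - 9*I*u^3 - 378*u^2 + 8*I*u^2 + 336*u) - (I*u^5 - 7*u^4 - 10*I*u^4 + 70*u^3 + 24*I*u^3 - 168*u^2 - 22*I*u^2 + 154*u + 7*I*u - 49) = u^5 - I*u^5 - 2*u^4 + 11*I*u^4 - 20*u^3 - 33*I*u^3 - 210*u^2 + 30*I*u^2 + 182*u - 7*I*u + 49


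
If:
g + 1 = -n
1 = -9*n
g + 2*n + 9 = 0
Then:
No Solution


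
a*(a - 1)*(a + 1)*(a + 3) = a^4 + 3*a^3 - a^2 - 3*a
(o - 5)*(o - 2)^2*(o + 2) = o^4 - 7*o^3 + 6*o^2 + 28*o - 40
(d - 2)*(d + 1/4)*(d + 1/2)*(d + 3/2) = d^4 + d^3/4 - 13*d^2/4 - 37*d/16 - 3/8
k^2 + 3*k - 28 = (k - 4)*(k + 7)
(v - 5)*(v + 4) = v^2 - v - 20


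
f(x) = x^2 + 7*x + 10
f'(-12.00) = -17.00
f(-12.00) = 70.00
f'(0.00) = 7.00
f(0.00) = 10.00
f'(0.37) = 7.74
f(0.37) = 12.73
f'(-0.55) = 5.90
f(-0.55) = 6.45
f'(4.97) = 16.94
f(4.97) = 69.49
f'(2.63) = 12.26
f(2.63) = 35.33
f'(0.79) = 8.58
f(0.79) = 16.15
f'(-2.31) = 2.38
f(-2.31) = -0.83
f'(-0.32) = 6.36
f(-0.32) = 7.86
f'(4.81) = 16.62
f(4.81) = 66.81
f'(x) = 2*x + 7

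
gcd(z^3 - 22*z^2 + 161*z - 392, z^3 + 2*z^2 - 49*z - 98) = z - 7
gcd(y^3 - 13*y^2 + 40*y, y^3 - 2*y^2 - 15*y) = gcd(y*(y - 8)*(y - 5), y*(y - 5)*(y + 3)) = y^2 - 5*y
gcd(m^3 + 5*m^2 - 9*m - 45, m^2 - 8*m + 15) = m - 3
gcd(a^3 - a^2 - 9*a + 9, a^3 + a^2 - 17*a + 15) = a^2 - 4*a + 3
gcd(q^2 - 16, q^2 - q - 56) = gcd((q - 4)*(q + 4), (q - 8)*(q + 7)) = 1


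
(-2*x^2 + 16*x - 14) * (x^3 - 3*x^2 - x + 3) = -2*x^5 + 22*x^4 - 60*x^3 + 20*x^2 + 62*x - 42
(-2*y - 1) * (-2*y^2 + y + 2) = 4*y^3 - 5*y - 2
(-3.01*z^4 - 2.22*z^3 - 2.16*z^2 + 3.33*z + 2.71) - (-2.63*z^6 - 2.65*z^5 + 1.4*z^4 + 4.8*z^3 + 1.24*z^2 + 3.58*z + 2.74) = 2.63*z^6 + 2.65*z^5 - 4.41*z^4 - 7.02*z^3 - 3.4*z^2 - 0.25*z - 0.0300000000000002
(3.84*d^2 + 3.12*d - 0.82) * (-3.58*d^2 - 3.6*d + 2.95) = -13.7472*d^4 - 24.9936*d^3 + 3.0316*d^2 + 12.156*d - 2.419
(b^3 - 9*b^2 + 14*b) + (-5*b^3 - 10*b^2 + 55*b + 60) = -4*b^3 - 19*b^2 + 69*b + 60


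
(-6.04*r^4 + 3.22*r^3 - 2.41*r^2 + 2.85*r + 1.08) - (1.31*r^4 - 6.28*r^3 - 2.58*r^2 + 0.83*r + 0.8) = -7.35*r^4 + 9.5*r^3 + 0.17*r^2 + 2.02*r + 0.28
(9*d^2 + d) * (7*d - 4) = 63*d^3 - 29*d^2 - 4*d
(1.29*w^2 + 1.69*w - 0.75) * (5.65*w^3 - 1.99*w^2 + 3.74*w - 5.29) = 7.2885*w^5 + 6.9814*w^4 - 2.776*w^3 + 0.988999999999999*w^2 - 11.7451*w + 3.9675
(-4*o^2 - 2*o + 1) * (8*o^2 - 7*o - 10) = -32*o^4 + 12*o^3 + 62*o^2 + 13*o - 10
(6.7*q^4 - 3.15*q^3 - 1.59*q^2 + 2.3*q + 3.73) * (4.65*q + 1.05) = 31.155*q^5 - 7.6125*q^4 - 10.701*q^3 + 9.0255*q^2 + 19.7595*q + 3.9165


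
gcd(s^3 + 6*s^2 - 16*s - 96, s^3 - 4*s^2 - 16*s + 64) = s^2 - 16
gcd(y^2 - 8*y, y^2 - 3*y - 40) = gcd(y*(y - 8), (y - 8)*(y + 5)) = y - 8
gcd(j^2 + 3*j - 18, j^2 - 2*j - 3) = j - 3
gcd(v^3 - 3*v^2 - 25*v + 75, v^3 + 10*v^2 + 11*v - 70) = v + 5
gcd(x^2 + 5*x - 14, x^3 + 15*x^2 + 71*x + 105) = x + 7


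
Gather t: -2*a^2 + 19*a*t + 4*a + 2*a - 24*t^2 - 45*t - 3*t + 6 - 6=-2*a^2 + 6*a - 24*t^2 + t*(19*a - 48)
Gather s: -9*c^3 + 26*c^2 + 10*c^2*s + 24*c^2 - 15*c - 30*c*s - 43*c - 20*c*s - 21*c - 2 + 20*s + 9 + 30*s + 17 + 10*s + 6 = -9*c^3 + 50*c^2 - 79*c + s*(10*c^2 - 50*c + 60) + 30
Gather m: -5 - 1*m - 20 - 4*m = -5*m - 25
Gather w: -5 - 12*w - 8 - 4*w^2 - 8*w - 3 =-4*w^2 - 20*w - 16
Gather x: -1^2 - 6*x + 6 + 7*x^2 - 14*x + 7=7*x^2 - 20*x + 12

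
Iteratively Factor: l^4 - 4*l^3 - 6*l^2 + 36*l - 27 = (l - 1)*(l^3 - 3*l^2 - 9*l + 27) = (l - 1)*(l + 3)*(l^2 - 6*l + 9) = (l - 3)*(l - 1)*(l + 3)*(l - 3)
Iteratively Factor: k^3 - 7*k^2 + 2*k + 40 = (k - 4)*(k^2 - 3*k - 10) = (k - 5)*(k - 4)*(k + 2)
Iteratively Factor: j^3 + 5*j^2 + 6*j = (j + 3)*(j^2 + 2*j) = (j + 2)*(j + 3)*(j)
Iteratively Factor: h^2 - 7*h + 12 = (h - 4)*(h - 3)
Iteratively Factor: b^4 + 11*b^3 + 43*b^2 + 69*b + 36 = (b + 3)*(b^3 + 8*b^2 + 19*b + 12) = (b + 3)^2*(b^2 + 5*b + 4) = (b + 1)*(b + 3)^2*(b + 4)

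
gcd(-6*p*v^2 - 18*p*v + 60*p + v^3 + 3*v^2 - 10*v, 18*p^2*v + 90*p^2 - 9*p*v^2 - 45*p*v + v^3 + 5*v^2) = 6*p*v + 30*p - v^2 - 5*v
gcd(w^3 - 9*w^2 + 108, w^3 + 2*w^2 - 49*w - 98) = 1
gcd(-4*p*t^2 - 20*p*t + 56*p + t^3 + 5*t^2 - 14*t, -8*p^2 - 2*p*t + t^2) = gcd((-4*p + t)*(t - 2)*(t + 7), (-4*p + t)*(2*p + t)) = 4*p - t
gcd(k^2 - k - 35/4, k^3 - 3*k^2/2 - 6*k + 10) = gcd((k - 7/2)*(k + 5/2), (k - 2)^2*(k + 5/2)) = k + 5/2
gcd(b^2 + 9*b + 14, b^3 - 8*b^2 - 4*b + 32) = b + 2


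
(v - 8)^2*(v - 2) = v^3 - 18*v^2 + 96*v - 128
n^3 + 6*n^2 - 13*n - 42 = (n - 3)*(n + 2)*(n + 7)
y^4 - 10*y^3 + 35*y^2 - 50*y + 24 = (y - 4)*(y - 3)*(y - 2)*(y - 1)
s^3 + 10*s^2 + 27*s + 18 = (s + 1)*(s + 3)*(s + 6)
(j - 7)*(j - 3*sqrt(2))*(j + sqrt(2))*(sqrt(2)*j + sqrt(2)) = sqrt(2)*j^4 - 6*sqrt(2)*j^3 - 4*j^3 - 13*sqrt(2)*j^2 + 24*j^2 + 28*j + 36*sqrt(2)*j + 42*sqrt(2)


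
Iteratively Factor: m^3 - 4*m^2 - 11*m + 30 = (m - 2)*(m^2 - 2*m - 15) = (m - 2)*(m + 3)*(m - 5)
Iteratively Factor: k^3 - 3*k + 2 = (k - 1)*(k^2 + k - 2) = (k - 1)^2*(k + 2)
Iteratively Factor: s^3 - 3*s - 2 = (s + 1)*(s^2 - s - 2) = (s + 1)^2*(s - 2)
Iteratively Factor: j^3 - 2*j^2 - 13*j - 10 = (j - 5)*(j^2 + 3*j + 2) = (j - 5)*(j + 2)*(j + 1)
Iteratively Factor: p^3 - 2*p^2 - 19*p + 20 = (p + 4)*(p^2 - 6*p + 5) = (p - 1)*(p + 4)*(p - 5)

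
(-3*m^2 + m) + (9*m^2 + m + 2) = 6*m^2 + 2*m + 2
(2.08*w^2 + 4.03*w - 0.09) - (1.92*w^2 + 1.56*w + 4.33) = 0.16*w^2 + 2.47*w - 4.42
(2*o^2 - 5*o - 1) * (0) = 0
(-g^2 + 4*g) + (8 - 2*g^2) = -3*g^2 + 4*g + 8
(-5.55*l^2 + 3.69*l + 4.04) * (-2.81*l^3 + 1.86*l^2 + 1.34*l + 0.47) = 15.5955*l^5 - 20.6919*l^4 - 11.926*l^3 + 9.8505*l^2 + 7.1479*l + 1.8988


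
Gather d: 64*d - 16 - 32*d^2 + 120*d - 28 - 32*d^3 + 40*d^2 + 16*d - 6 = -32*d^3 + 8*d^2 + 200*d - 50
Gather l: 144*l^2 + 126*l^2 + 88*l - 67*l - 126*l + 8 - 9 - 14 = 270*l^2 - 105*l - 15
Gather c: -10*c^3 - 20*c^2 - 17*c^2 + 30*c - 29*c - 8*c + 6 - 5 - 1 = -10*c^3 - 37*c^2 - 7*c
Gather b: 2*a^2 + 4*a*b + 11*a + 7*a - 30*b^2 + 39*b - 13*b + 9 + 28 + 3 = 2*a^2 + 18*a - 30*b^2 + b*(4*a + 26) + 40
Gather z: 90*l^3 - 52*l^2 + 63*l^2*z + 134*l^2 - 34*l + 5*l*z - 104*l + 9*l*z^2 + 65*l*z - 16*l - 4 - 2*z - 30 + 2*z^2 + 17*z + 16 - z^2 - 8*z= 90*l^3 + 82*l^2 - 154*l + z^2*(9*l + 1) + z*(63*l^2 + 70*l + 7) - 18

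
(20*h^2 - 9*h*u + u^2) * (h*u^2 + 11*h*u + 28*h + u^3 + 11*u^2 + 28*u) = 20*h^3*u^2 + 220*h^3*u + 560*h^3 + 11*h^2*u^3 + 121*h^2*u^2 + 308*h^2*u - 8*h*u^4 - 88*h*u^3 - 224*h*u^2 + u^5 + 11*u^4 + 28*u^3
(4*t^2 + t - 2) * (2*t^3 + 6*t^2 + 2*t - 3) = 8*t^5 + 26*t^4 + 10*t^3 - 22*t^2 - 7*t + 6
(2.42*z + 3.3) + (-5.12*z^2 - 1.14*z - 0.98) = -5.12*z^2 + 1.28*z + 2.32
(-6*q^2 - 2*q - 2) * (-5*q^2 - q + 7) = 30*q^4 + 16*q^3 - 30*q^2 - 12*q - 14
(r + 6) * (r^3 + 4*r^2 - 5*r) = r^4 + 10*r^3 + 19*r^2 - 30*r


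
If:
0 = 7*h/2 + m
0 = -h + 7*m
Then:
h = 0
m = 0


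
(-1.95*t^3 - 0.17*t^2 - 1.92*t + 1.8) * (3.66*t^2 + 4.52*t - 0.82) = -7.137*t^5 - 9.4362*t^4 - 6.1966*t^3 - 1.951*t^2 + 9.7104*t - 1.476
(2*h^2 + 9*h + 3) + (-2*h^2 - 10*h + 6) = 9 - h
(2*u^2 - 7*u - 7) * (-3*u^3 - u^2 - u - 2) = -6*u^5 + 19*u^4 + 26*u^3 + 10*u^2 + 21*u + 14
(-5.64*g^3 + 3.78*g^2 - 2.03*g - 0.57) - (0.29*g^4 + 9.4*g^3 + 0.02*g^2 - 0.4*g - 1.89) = -0.29*g^4 - 15.04*g^3 + 3.76*g^2 - 1.63*g + 1.32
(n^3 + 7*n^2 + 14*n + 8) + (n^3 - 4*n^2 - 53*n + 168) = 2*n^3 + 3*n^2 - 39*n + 176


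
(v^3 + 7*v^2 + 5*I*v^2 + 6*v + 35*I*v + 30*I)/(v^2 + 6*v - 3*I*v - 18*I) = (v^2 + v*(1 + 5*I) + 5*I)/(v - 3*I)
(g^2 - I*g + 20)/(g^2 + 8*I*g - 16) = (g - 5*I)/(g + 4*I)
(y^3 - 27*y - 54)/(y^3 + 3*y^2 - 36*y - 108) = (y + 3)/(y + 6)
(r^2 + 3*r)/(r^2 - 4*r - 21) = r/(r - 7)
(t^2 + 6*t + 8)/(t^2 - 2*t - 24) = (t + 2)/(t - 6)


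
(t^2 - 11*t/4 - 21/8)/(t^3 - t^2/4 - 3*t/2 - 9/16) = 2*(2*t - 7)/(4*t^2 - 4*t - 3)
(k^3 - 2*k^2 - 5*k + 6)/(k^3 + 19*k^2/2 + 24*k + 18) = 2*(k^2 - 4*k + 3)/(2*k^2 + 15*k + 18)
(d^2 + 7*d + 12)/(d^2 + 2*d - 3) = (d + 4)/(d - 1)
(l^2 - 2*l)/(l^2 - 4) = l/(l + 2)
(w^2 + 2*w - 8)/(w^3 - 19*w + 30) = (w + 4)/(w^2 + 2*w - 15)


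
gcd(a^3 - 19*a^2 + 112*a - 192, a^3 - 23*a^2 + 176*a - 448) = a^2 - 16*a + 64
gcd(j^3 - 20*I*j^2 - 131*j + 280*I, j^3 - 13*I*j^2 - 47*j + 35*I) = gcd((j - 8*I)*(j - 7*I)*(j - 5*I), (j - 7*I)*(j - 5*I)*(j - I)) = j^2 - 12*I*j - 35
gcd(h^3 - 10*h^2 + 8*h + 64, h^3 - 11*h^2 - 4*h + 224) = h - 8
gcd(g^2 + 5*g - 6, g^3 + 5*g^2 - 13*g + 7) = g - 1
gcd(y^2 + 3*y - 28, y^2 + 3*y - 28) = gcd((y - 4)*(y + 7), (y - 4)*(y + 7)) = y^2 + 3*y - 28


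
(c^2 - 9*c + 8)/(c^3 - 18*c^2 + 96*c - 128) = (c - 1)/(c^2 - 10*c + 16)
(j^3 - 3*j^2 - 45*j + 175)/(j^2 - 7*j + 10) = (j^2 + 2*j - 35)/(j - 2)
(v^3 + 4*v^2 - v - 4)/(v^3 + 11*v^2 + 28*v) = (v^2 - 1)/(v*(v + 7))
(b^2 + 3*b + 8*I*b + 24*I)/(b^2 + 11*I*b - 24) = (b + 3)/(b + 3*I)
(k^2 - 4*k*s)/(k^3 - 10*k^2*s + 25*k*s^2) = (k - 4*s)/(k^2 - 10*k*s + 25*s^2)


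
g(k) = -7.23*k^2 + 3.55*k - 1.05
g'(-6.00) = 90.31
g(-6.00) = -282.63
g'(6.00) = -83.21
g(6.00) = -240.03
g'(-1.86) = 30.45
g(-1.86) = -32.67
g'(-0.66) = 13.09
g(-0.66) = -6.54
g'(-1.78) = 29.29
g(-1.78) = -30.28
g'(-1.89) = 30.88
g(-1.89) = -33.59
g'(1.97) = -24.94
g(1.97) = -22.12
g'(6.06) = -84.08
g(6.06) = -245.05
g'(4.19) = -57.04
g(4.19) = -113.11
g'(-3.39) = 52.57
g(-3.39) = -96.17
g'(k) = 3.55 - 14.46*k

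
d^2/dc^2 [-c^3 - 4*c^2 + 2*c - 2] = -6*c - 8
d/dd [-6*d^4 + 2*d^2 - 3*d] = -24*d^3 + 4*d - 3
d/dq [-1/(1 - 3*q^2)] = -6*q/(3*q^2 - 1)^2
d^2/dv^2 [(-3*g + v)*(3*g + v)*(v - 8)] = 6*v - 16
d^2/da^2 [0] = 0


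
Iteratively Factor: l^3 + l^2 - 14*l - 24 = (l + 3)*(l^2 - 2*l - 8) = (l - 4)*(l + 3)*(l + 2)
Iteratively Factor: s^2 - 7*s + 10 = (s - 5)*(s - 2)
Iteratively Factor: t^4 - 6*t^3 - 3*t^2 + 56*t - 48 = (t - 4)*(t^3 - 2*t^2 - 11*t + 12) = (t - 4)*(t + 3)*(t^2 - 5*t + 4) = (t - 4)*(t - 1)*(t + 3)*(t - 4)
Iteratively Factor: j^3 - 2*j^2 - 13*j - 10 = (j - 5)*(j^2 + 3*j + 2) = (j - 5)*(j + 2)*(j + 1)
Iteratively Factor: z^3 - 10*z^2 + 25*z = (z - 5)*(z^2 - 5*z) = z*(z - 5)*(z - 5)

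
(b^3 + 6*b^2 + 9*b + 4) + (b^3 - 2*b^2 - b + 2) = 2*b^3 + 4*b^2 + 8*b + 6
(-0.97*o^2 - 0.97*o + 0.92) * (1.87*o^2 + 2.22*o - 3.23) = -1.8139*o^4 - 3.9673*o^3 + 2.7001*o^2 + 5.1755*o - 2.9716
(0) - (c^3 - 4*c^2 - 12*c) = -c^3 + 4*c^2 + 12*c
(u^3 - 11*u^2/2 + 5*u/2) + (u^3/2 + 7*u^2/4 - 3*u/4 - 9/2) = 3*u^3/2 - 15*u^2/4 + 7*u/4 - 9/2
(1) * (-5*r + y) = -5*r + y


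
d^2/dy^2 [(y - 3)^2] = 2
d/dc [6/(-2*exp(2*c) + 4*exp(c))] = (6*exp(c) - 6)*exp(-c)/(exp(c) - 2)^2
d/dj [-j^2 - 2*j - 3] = -2*j - 2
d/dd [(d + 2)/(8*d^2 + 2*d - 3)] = (8*d^2 + 2*d - 2*(d + 2)*(8*d + 1) - 3)/(8*d^2 + 2*d - 3)^2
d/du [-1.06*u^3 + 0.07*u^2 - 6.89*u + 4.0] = -3.18*u^2 + 0.14*u - 6.89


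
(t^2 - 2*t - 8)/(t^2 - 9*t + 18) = (t^2 - 2*t - 8)/(t^2 - 9*t + 18)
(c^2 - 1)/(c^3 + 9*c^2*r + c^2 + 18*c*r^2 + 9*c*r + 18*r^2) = (c - 1)/(c^2 + 9*c*r + 18*r^2)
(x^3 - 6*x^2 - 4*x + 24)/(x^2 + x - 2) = (x^2 - 8*x + 12)/(x - 1)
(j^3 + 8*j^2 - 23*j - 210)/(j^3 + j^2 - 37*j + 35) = (j + 6)/(j - 1)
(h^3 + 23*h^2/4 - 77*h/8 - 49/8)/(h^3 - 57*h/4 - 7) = (4*h^2 + 21*h - 49)/(2*(2*h^2 - h - 28))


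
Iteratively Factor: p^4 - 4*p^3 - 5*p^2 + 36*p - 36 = (p + 3)*(p^3 - 7*p^2 + 16*p - 12) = (p - 3)*(p + 3)*(p^2 - 4*p + 4) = (p - 3)*(p - 2)*(p + 3)*(p - 2)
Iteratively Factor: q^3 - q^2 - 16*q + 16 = (q - 1)*(q^2 - 16) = (q - 4)*(q - 1)*(q + 4)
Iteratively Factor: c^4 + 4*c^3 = (c)*(c^3 + 4*c^2) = c^2*(c^2 + 4*c) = c^2*(c + 4)*(c)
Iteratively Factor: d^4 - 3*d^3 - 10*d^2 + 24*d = (d)*(d^3 - 3*d^2 - 10*d + 24) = d*(d - 2)*(d^2 - d - 12) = d*(d - 2)*(d + 3)*(d - 4)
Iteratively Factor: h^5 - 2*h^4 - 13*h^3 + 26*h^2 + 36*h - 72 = (h - 2)*(h^4 - 13*h^2 + 36) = (h - 3)*(h - 2)*(h^3 + 3*h^2 - 4*h - 12) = (h - 3)*(h - 2)*(h + 2)*(h^2 + h - 6) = (h - 3)*(h - 2)^2*(h + 2)*(h + 3)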